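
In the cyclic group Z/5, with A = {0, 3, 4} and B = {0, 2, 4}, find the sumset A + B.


Work in Z/5Z: reduce every sum a + b modulo 5.
Enumerate all 9 pairs:
a = 0: 0+0=0, 0+2=2, 0+4=4
a = 3: 3+0=3, 3+2=0, 3+4=2
a = 4: 4+0=4, 4+2=1, 4+4=3
Distinct residues collected: {0, 1, 2, 3, 4}
|A + B| = 5 (out of 5 total residues).

A + B = {0, 1, 2, 3, 4}


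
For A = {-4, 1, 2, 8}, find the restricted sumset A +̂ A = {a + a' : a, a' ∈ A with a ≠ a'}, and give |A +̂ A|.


Restricted sumset: A +̂ A = {a + a' : a ∈ A, a' ∈ A, a ≠ a'}.
Equivalently, take A + A and drop any sum 2a that is achievable ONLY as a + a for a ∈ A (i.e. sums representable only with equal summands).
Enumerate pairs (a, a') with a < a' (symmetric, so each unordered pair gives one sum; this covers all a ≠ a'):
  -4 + 1 = -3
  -4 + 2 = -2
  -4 + 8 = 4
  1 + 2 = 3
  1 + 8 = 9
  2 + 8 = 10
Collected distinct sums: {-3, -2, 3, 4, 9, 10}
|A +̂ A| = 6
(Reference bound: |A +̂ A| ≥ 2|A| - 3 for |A| ≥ 2, with |A| = 4 giving ≥ 5.)

|A +̂ A| = 6


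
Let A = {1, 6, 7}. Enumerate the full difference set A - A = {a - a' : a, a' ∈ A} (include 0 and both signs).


A - A = {a - a' : a, a' ∈ A}.
Compute a - a' for each ordered pair (a, a'):
a = 1: 1-1=0, 1-6=-5, 1-7=-6
a = 6: 6-1=5, 6-6=0, 6-7=-1
a = 7: 7-1=6, 7-6=1, 7-7=0
Collecting distinct values (and noting 0 appears from a-a):
A - A = {-6, -5, -1, 0, 1, 5, 6}
|A - A| = 7

A - A = {-6, -5, -1, 0, 1, 5, 6}


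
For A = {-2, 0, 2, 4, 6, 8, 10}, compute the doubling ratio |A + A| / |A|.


|A| = 7.
Compute A + A by enumerating all 49 pairs.
A + A = {-4, -2, 0, 2, 4, 6, 8, 10, 12, 14, 16, 18, 20}, so |A + A| = 13.
K = |A + A| / |A| = 13/7 (already in lowest terms) ≈ 1.8571.
Reference: AP of size 7 gives K = 13/7 ≈ 1.8571; a fully generic set of size 7 gives K ≈ 4.0000.

|A| = 7, |A + A| = 13, K = 13/7.


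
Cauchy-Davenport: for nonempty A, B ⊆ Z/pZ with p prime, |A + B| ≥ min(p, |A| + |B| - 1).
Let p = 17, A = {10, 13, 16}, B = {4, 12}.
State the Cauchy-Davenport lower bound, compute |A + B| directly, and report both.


Cauchy-Davenport: |A + B| ≥ min(p, |A| + |B| - 1) for A, B nonempty in Z/pZ.
|A| = 3, |B| = 2, p = 17.
CD lower bound = min(17, 3 + 2 - 1) = min(17, 4) = 4.
Compute A + B mod 17 directly:
a = 10: 10+4=14, 10+12=5
a = 13: 13+4=0, 13+12=8
a = 16: 16+4=3, 16+12=11
A + B = {0, 3, 5, 8, 11, 14}, so |A + B| = 6.
Verify: 6 ≥ 4? Yes ✓.

CD lower bound = 4, actual |A + B| = 6.


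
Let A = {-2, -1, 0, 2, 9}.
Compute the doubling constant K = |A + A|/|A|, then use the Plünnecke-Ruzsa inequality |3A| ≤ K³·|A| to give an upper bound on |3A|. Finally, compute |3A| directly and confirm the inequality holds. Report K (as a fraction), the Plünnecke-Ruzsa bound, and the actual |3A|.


|A| = 5.
Step 1: Compute A + A by enumerating all 25 pairs.
A + A = {-4, -3, -2, -1, 0, 1, 2, 4, 7, 8, 9, 11, 18}, so |A + A| = 13.
Step 2: Doubling constant K = |A + A|/|A| = 13/5 = 13/5 ≈ 2.6000.
Step 3: Plünnecke-Ruzsa gives |3A| ≤ K³·|A| = (2.6000)³ · 5 ≈ 87.8800.
Step 4: Compute 3A = A + A + A directly by enumerating all triples (a,b,c) ∈ A³; |3A| = 24.
Step 5: Check 24 ≤ 87.8800? Yes ✓.

K = 13/5, Plünnecke-Ruzsa bound K³|A| ≈ 87.8800, |3A| = 24, inequality holds.


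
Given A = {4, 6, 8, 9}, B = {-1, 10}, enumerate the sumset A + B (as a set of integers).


A + B = {a + b : a ∈ A, b ∈ B}.
Enumerate all |A|·|B| = 4·2 = 8 pairs (a, b) and collect distinct sums.
a = 4: 4+-1=3, 4+10=14
a = 6: 6+-1=5, 6+10=16
a = 8: 8+-1=7, 8+10=18
a = 9: 9+-1=8, 9+10=19
Collecting distinct sums: A + B = {3, 5, 7, 8, 14, 16, 18, 19}
|A + B| = 8

A + B = {3, 5, 7, 8, 14, 16, 18, 19}


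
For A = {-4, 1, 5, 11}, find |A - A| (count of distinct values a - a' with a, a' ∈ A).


A - A = {a - a' : a, a' ∈ A}; |A| = 4.
Bounds: 2|A|-1 ≤ |A - A| ≤ |A|² - |A| + 1, i.e. 7 ≤ |A - A| ≤ 13.
Note: 0 ∈ A - A always (from a - a). The set is symmetric: if d ∈ A - A then -d ∈ A - A.
Enumerate nonzero differences d = a - a' with a > a' (then include -d):
Positive differences: {4, 5, 6, 9, 10, 15}
Full difference set: {0} ∪ (positive diffs) ∪ (negative diffs).
|A - A| = 1 + 2·6 = 13 (matches direct enumeration: 13).

|A - A| = 13


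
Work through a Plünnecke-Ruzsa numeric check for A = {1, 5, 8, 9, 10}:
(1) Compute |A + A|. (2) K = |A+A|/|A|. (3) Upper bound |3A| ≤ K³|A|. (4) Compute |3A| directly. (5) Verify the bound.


|A| = 5.
Step 1: Compute A + A by enumerating all 25 pairs.
A + A = {2, 6, 9, 10, 11, 13, 14, 15, 16, 17, 18, 19, 20}, so |A + A| = 13.
Step 2: Doubling constant K = |A + A|/|A| = 13/5 = 13/5 ≈ 2.6000.
Step 3: Plünnecke-Ruzsa gives |3A| ≤ K³·|A| = (2.6000)³ · 5 ≈ 87.8800.
Step 4: Compute 3A = A + A + A directly by enumerating all triples (a,b,c) ∈ A³; |3A| = 22.
Step 5: Check 22 ≤ 87.8800? Yes ✓.

K = 13/5, Plünnecke-Ruzsa bound K³|A| ≈ 87.8800, |3A| = 22, inequality holds.


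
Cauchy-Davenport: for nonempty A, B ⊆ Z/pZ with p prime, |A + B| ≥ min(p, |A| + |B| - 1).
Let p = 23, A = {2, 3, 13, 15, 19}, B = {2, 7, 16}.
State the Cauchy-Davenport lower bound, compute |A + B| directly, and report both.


Cauchy-Davenport: |A + B| ≥ min(p, |A| + |B| - 1) for A, B nonempty in Z/pZ.
|A| = 5, |B| = 3, p = 23.
CD lower bound = min(23, 5 + 3 - 1) = min(23, 7) = 7.
Compute A + B mod 23 directly:
a = 2: 2+2=4, 2+7=9, 2+16=18
a = 3: 3+2=5, 3+7=10, 3+16=19
a = 13: 13+2=15, 13+7=20, 13+16=6
a = 15: 15+2=17, 15+7=22, 15+16=8
a = 19: 19+2=21, 19+7=3, 19+16=12
A + B = {3, 4, 5, 6, 8, 9, 10, 12, 15, 17, 18, 19, 20, 21, 22}, so |A + B| = 15.
Verify: 15 ≥ 7? Yes ✓.

CD lower bound = 7, actual |A + B| = 15.


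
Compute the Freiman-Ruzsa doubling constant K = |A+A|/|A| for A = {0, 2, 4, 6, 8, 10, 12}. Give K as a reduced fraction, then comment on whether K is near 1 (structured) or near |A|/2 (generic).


|A| = 7.
Compute A + A by enumerating all 49 pairs.
A + A = {0, 2, 4, 6, 8, 10, 12, 14, 16, 18, 20, 22, 24}, so |A + A| = 13.
K = |A + A| / |A| = 13/7 (already in lowest terms) ≈ 1.8571.
Reference: AP of size 7 gives K = 13/7 ≈ 1.8571; a fully generic set of size 7 gives K ≈ 4.0000.

|A| = 7, |A + A| = 13, K = 13/7.


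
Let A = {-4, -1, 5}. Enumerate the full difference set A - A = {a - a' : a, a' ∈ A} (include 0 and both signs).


A - A = {a - a' : a, a' ∈ A}.
Compute a - a' for each ordered pair (a, a'):
a = -4: -4--4=0, -4--1=-3, -4-5=-9
a = -1: -1--4=3, -1--1=0, -1-5=-6
a = 5: 5--4=9, 5--1=6, 5-5=0
Collecting distinct values (and noting 0 appears from a-a):
A - A = {-9, -6, -3, 0, 3, 6, 9}
|A - A| = 7

A - A = {-9, -6, -3, 0, 3, 6, 9}


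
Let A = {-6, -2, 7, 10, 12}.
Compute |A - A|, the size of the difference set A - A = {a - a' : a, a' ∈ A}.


A - A = {a - a' : a, a' ∈ A}; |A| = 5.
Bounds: 2|A|-1 ≤ |A - A| ≤ |A|² - |A| + 1, i.e. 9 ≤ |A - A| ≤ 21.
Note: 0 ∈ A - A always (from a - a). The set is symmetric: if d ∈ A - A then -d ∈ A - A.
Enumerate nonzero differences d = a - a' with a > a' (then include -d):
Positive differences: {2, 3, 4, 5, 9, 12, 13, 14, 16, 18}
Full difference set: {0} ∪ (positive diffs) ∪ (negative diffs).
|A - A| = 1 + 2·10 = 21 (matches direct enumeration: 21).

|A - A| = 21


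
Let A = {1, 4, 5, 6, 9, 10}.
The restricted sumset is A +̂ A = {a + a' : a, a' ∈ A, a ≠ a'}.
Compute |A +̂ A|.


Restricted sumset: A +̂ A = {a + a' : a ∈ A, a' ∈ A, a ≠ a'}.
Equivalently, take A + A and drop any sum 2a that is achievable ONLY as a + a for a ∈ A (i.e. sums representable only with equal summands).
Enumerate pairs (a, a') with a < a' (symmetric, so each unordered pair gives one sum; this covers all a ≠ a'):
  1 + 4 = 5
  1 + 5 = 6
  1 + 6 = 7
  1 + 9 = 10
  1 + 10 = 11
  4 + 5 = 9
  4 + 6 = 10
  4 + 9 = 13
  4 + 10 = 14
  5 + 6 = 11
  5 + 9 = 14
  5 + 10 = 15
  6 + 9 = 15
  6 + 10 = 16
  9 + 10 = 19
Collected distinct sums: {5, 6, 7, 9, 10, 11, 13, 14, 15, 16, 19}
|A +̂ A| = 11
(Reference bound: |A +̂ A| ≥ 2|A| - 3 for |A| ≥ 2, with |A| = 6 giving ≥ 9.)

|A +̂ A| = 11


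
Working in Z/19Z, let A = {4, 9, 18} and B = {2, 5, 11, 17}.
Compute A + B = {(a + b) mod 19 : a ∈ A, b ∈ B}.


Work in Z/19Z: reduce every sum a + b modulo 19.
Enumerate all 12 pairs:
a = 4: 4+2=6, 4+5=9, 4+11=15, 4+17=2
a = 9: 9+2=11, 9+5=14, 9+11=1, 9+17=7
a = 18: 18+2=1, 18+5=4, 18+11=10, 18+17=16
Distinct residues collected: {1, 2, 4, 6, 7, 9, 10, 11, 14, 15, 16}
|A + B| = 11 (out of 19 total residues).

A + B = {1, 2, 4, 6, 7, 9, 10, 11, 14, 15, 16}


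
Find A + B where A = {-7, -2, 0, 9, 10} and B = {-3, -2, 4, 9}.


A + B = {a + b : a ∈ A, b ∈ B}.
Enumerate all |A|·|B| = 5·4 = 20 pairs (a, b) and collect distinct sums.
a = -7: -7+-3=-10, -7+-2=-9, -7+4=-3, -7+9=2
a = -2: -2+-3=-5, -2+-2=-4, -2+4=2, -2+9=7
a = 0: 0+-3=-3, 0+-2=-2, 0+4=4, 0+9=9
a = 9: 9+-3=6, 9+-2=7, 9+4=13, 9+9=18
a = 10: 10+-3=7, 10+-2=8, 10+4=14, 10+9=19
Collecting distinct sums: A + B = {-10, -9, -5, -4, -3, -2, 2, 4, 6, 7, 8, 9, 13, 14, 18, 19}
|A + B| = 16

A + B = {-10, -9, -5, -4, -3, -2, 2, 4, 6, 7, 8, 9, 13, 14, 18, 19}


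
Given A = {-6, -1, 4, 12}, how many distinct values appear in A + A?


A + A = {a + a' : a, a' ∈ A}; |A| = 4.
General bounds: 2|A| - 1 ≤ |A + A| ≤ |A|(|A|+1)/2, i.e. 7 ≤ |A + A| ≤ 10.
Lower bound 2|A|-1 is attained iff A is an arithmetic progression.
Enumerate sums a + a' for a ≤ a' (symmetric, so this suffices):
a = -6: -6+-6=-12, -6+-1=-7, -6+4=-2, -6+12=6
a = -1: -1+-1=-2, -1+4=3, -1+12=11
a = 4: 4+4=8, 4+12=16
a = 12: 12+12=24
Distinct sums: {-12, -7, -2, 3, 6, 8, 11, 16, 24}
|A + A| = 9

|A + A| = 9


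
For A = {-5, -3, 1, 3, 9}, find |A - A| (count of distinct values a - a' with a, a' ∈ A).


A - A = {a - a' : a, a' ∈ A}; |A| = 5.
Bounds: 2|A|-1 ≤ |A - A| ≤ |A|² - |A| + 1, i.e. 9 ≤ |A - A| ≤ 21.
Note: 0 ∈ A - A always (from a - a). The set is symmetric: if d ∈ A - A then -d ∈ A - A.
Enumerate nonzero differences d = a - a' with a > a' (then include -d):
Positive differences: {2, 4, 6, 8, 12, 14}
Full difference set: {0} ∪ (positive diffs) ∪ (negative diffs).
|A - A| = 1 + 2·6 = 13 (matches direct enumeration: 13).

|A - A| = 13


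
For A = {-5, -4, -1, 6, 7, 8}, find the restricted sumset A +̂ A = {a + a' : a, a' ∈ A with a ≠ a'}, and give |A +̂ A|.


Restricted sumset: A +̂ A = {a + a' : a ∈ A, a' ∈ A, a ≠ a'}.
Equivalently, take A + A and drop any sum 2a that is achievable ONLY as a + a for a ∈ A (i.e. sums representable only with equal summands).
Enumerate pairs (a, a') with a < a' (symmetric, so each unordered pair gives one sum; this covers all a ≠ a'):
  -5 + -4 = -9
  -5 + -1 = -6
  -5 + 6 = 1
  -5 + 7 = 2
  -5 + 8 = 3
  -4 + -1 = -5
  -4 + 6 = 2
  -4 + 7 = 3
  -4 + 8 = 4
  -1 + 6 = 5
  -1 + 7 = 6
  -1 + 8 = 7
  6 + 7 = 13
  6 + 8 = 14
  7 + 8 = 15
Collected distinct sums: {-9, -6, -5, 1, 2, 3, 4, 5, 6, 7, 13, 14, 15}
|A +̂ A| = 13
(Reference bound: |A +̂ A| ≥ 2|A| - 3 for |A| ≥ 2, with |A| = 6 giving ≥ 9.)

|A +̂ A| = 13


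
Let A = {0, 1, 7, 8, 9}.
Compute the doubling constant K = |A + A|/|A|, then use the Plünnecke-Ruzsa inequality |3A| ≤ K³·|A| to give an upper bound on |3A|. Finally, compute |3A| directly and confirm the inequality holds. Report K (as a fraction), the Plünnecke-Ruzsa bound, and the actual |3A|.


|A| = 5.
Step 1: Compute A + A by enumerating all 25 pairs.
A + A = {0, 1, 2, 7, 8, 9, 10, 14, 15, 16, 17, 18}, so |A + A| = 12.
Step 2: Doubling constant K = |A + A|/|A| = 12/5 = 12/5 ≈ 2.4000.
Step 3: Plünnecke-Ruzsa gives |3A| ≤ K³·|A| = (2.4000)³ · 5 ≈ 69.1200.
Step 4: Compute 3A = A + A + A directly by enumerating all triples (a,b,c) ∈ A³; |3A| = 22.
Step 5: Check 22 ≤ 69.1200? Yes ✓.

K = 12/5, Plünnecke-Ruzsa bound K³|A| ≈ 69.1200, |3A| = 22, inequality holds.


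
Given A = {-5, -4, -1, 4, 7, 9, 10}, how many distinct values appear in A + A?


A + A = {a + a' : a, a' ∈ A}; |A| = 7.
General bounds: 2|A| - 1 ≤ |A + A| ≤ |A|(|A|+1)/2, i.e. 13 ≤ |A + A| ≤ 28.
Lower bound 2|A|-1 is attained iff A is an arithmetic progression.
Enumerate sums a + a' for a ≤ a' (symmetric, so this suffices):
a = -5: -5+-5=-10, -5+-4=-9, -5+-1=-6, -5+4=-1, -5+7=2, -5+9=4, -5+10=5
a = -4: -4+-4=-8, -4+-1=-5, -4+4=0, -4+7=3, -4+9=5, -4+10=6
a = -1: -1+-1=-2, -1+4=3, -1+7=6, -1+9=8, -1+10=9
a = 4: 4+4=8, 4+7=11, 4+9=13, 4+10=14
a = 7: 7+7=14, 7+9=16, 7+10=17
a = 9: 9+9=18, 9+10=19
a = 10: 10+10=20
Distinct sums: {-10, -9, -8, -6, -5, -2, -1, 0, 2, 3, 4, 5, 6, 8, 9, 11, 13, 14, 16, 17, 18, 19, 20}
|A + A| = 23

|A + A| = 23


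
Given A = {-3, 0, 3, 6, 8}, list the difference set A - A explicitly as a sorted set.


A - A = {a - a' : a, a' ∈ A}.
Compute a - a' for each ordered pair (a, a'):
a = -3: -3--3=0, -3-0=-3, -3-3=-6, -3-6=-9, -3-8=-11
a = 0: 0--3=3, 0-0=0, 0-3=-3, 0-6=-6, 0-8=-8
a = 3: 3--3=6, 3-0=3, 3-3=0, 3-6=-3, 3-8=-5
a = 6: 6--3=9, 6-0=6, 6-3=3, 6-6=0, 6-8=-2
a = 8: 8--3=11, 8-0=8, 8-3=5, 8-6=2, 8-8=0
Collecting distinct values (and noting 0 appears from a-a):
A - A = {-11, -9, -8, -6, -5, -3, -2, 0, 2, 3, 5, 6, 8, 9, 11}
|A - A| = 15

A - A = {-11, -9, -8, -6, -5, -3, -2, 0, 2, 3, 5, 6, 8, 9, 11}


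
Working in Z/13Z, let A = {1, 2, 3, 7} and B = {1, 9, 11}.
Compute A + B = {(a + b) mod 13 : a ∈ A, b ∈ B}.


Work in Z/13Z: reduce every sum a + b modulo 13.
Enumerate all 12 pairs:
a = 1: 1+1=2, 1+9=10, 1+11=12
a = 2: 2+1=3, 2+9=11, 2+11=0
a = 3: 3+1=4, 3+9=12, 3+11=1
a = 7: 7+1=8, 7+9=3, 7+11=5
Distinct residues collected: {0, 1, 2, 3, 4, 5, 8, 10, 11, 12}
|A + B| = 10 (out of 13 total residues).

A + B = {0, 1, 2, 3, 4, 5, 8, 10, 11, 12}


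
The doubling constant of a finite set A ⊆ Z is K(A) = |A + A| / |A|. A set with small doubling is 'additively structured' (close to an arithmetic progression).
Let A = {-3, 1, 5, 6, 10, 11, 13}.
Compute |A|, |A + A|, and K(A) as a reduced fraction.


|A| = 7.
Compute A + A by enumerating all 49 pairs.
A + A = {-6, -2, 2, 3, 6, 7, 8, 10, 11, 12, 14, 15, 16, 17, 18, 19, 20, 21, 22, 23, 24, 26}, so |A + A| = 22.
K = |A + A| / |A| = 22/7 (already in lowest terms) ≈ 3.1429.
Reference: AP of size 7 gives K = 13/7 ≈ 1.8571; a fully generic set of size 7 gives K ≈ 4.0000.

|A| = 7, |A + A| = 22, K = 22/7.


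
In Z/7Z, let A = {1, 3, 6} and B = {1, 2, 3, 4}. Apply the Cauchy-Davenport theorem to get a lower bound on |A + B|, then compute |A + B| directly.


Cauchy-Davenport: |A + B| ≥ min(p, |A| + |B| - 1) for A, B nonempty in Z/pZ.
|A| = 3, |B| = 4, p = 7.
CD lower bound = min(7, 3 + 4 - 1) = min(7, 6) = 6.
Compute A + B mod 7 directly:
a = 1: 1+1=2, 1+2=3, 1+3=4, 1+4=5
a = 3: 3+1=4, 3+2=5, 3+3=6, 3+4=0
a = 6: 6+1=0, 6+2=1, 6+3=2, 6+4=3
A + B = {0, 1, 2, 3, 4, 5, 6}, so |A + B| = 7.
Verify: 7 ≥ 6? Yes ✓.

CD lower bound = 6, actual |A + B| = 7.


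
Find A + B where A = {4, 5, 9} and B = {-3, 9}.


A + B = {a + b : a ∈ A, b ∈ B}.
Enumerate all |A|·|B| = 3·2 = 6 pairs (a, b) and collect distinct sums.
a = 4: 4+-3=1, 4+9=13
a = 5: 5+-3=2, 5+9=14
a = 9: 9+-3=6, 9+9=18
Collecting distinct sums: A + B = {1, 2, 6, 13, 14, 18}
|A + B| = 6

A + B = {1, 2, 6, 13, 14, 18}


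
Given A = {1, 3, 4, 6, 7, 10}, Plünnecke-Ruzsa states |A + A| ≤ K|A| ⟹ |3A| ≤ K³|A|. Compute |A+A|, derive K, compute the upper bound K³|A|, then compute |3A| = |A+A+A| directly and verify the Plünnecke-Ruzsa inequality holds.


|A| = 6.
Step 1: Compute A + A by enumerating all 36 pairs.
A + A = {2, 4, 5, 6, 7, 8, 9, 10, 11, 12, 13, 14, 16, 17, 20}, so |A + A| = 15.
Step 2: Doubling constant K = |A + A|/|A| = 15/6 = 15/6 ≈ 2.5000.
Step 3: Plünnecke-Ruzsa gives |3A| ≤ K³·|A| = (2.5000)³ · 6 ≈ 93.7500.
Step 4: Compute 3A = A + A + A directly by enumerating all triples (a,b,c) ∈ A³; |3A| = 24.
Step 5: Check 24 ≤ 93.7500? Yes ✓.

K = 15/6, Plünnecke-Ruzsa bound K³|A| ≈ 93.7500, |3A| = 24, inequality holds.


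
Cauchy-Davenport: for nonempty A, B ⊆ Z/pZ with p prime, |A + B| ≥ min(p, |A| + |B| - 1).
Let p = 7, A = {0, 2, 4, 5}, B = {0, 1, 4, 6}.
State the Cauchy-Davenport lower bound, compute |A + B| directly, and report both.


Cauchy-Davenport: |A + B| ≥ min(p, |A| + |B| - 1) for A, B nonempty in Z/pZ.
|A| = 4, |B| = 4, p = 7.
CD lower bound = min(7, 4 + 4 - 1) = min(7, 7) = 7.
Compute A + B mod 7 directly:
a = 0: 0+0=0, 0+1=1, 0+4=4, 0+6=6
a = 2: 2+0=2, 2+1=3, 2+4=6, 2+6=1
a = 4: 4+0=4, 4+1=5, 4+4=1, 4+6=3
a = 5: 5+0=5, 5+1=6, 5+4=2, 5+6=4
A + B = {0, 1, 2, 3, 4, 5, 6}, so |A + B| = 7.
Verify: 7 ≥ 7? Yes ✓.

CD lower bound = 7, actual |A + B| = 7.


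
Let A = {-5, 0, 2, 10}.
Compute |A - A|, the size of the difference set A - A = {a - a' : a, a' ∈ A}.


A - A = {a - a' : a, a' ∈ A}; |A| = 4.
Bounds: 2|A|-1 ≤ |A - A| ≤ |A|² - |A| + 1, i.e. 7 ≤ |A - A| ≤ 13.
Note: 0 ∈ A - A always (from a - a). The set is symmetric: if d ∈ A - A then -d ∈ A - A.
Enumerate nonzero differences d = a - a' with a > a' (then include -d):
Positive differences: {2, 5, 7, 8, 10, 15}
Full difference set: {0} ∪ (positive diffs) ∪ (negative diffs).
|A - A| = 1 + 2·6 = 13 (matches direct enumeration: 13).

|A - A| = 13


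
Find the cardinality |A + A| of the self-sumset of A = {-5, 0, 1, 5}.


A + A = {a + a' : a, a' ∈ A}; |A| = 4.
General bounds: 2|A| - 1 ≤ |A + A| ≤ |A|(|A|+1)/2, i.e. 7 ≤ |A + A| ≤ 10.
Lower bound 2|A|-1 is attained iff A is an arithmetic progression.
Enumerate sums a + a' for a ≤ a' (symmetric, so this suffices):
a = -5: -5+-5=-10, -5+0=-5, -5+1=-4, -5+5=0
a = 0: 0+0=0, 0+1=1, 0+5=5
a = 1: 1+1=2, 1+5=6
a = 5: 5+5=10
Distinct sums: {-10, -5, -4, 0, 1, 2, 5, 6, 10}
|A + A| = 9

|A + A| = 9


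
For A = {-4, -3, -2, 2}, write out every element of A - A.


A - A = {a - a' : a, a' ∈ A}.
Compute a - a' for each ordered pair (a, a'):
a = -4: -4--4=0, -4--3=-1, -4--2=-2, -4-2=-6
a = -3: -3--4=1, -3--3=0, -3--2=-1, -3-2=-5
a = -2: -2--4=2, -2--3=1, -2--2=0, -2-2=-4
a = 2: 2--4=6, 2--3=5, 2--2=4, 2-2=0
Collecting distinct values (and noting 0 appears from a-a):
A - A = {-6, -5, -4, -2, -1, 0, 1, 2, 4, 5, 6}
|A - A| = 11

A - A = {-6, -5, -4, -2, -1, 0, 1, 2, 4, 5, 6}


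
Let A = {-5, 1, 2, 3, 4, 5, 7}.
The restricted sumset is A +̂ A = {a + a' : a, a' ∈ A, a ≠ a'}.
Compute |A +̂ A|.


Restricted sumset: A +̂ A = {a + a' : a ∈ A, a' ∈ A, a ≠ a'}.
Equivalently, take A + A and drop any sum 2a that is achievable ONLY as a + a for a ∈ A (i.e. sums representable only with equal summands).
Enumerate pairs (a, a') with a < a' (symmetric, so each unordered pair gives one sum; this covers all a ≠ a'):
  -5 + 1 = -4
  -5 + 2 = -3
  -5 + 3 = -2
  -5 + 4 = -1
  -5 + 5 = 0
  -5 + 7 = 2
  1 + 2 = 3
  1 + 3 = 4
  1 + 4 = 5
  1 + 5 = 6
  1 + 7 = 8
  2 + 3 = 5
  2 + 4 = 6
  2 + 5 = 7
  2 + 7 = 9
  3 + 4 = 7
  3 + 5 = 8
  3 + 7 = 10
  4 + 5 = 9
  4 + 7 = 11
  5 + 7 = 12
Collected distinct sums: {-4, -3, -2, -1, 0, 2, 3, 4, 5, 6, 7, 8, 9, 10, 11, 12}
|A +̂ A| = 16
(Reference bound: |A +̂ A| ≥ 2|A| - 3 for |A| ≥ 2, with |A| = 7 giving ≥ 11.)

|A +̂ A| = 16


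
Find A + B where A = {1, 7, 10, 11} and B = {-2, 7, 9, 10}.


A + B = {a + b : a ∈ A, b ∈ B}.
Enumerate all |A|·|B| = 4·4 = 16 pairs (a, b) and collect distinct sums.
a = 1: 1+-2=-1, 1+7=8, 1+9=10, 1+10=11
a = 7: 7+-2=5, 7+7=14, 7+9=16, 7+10=17
a = 10: 10+-2=8, 10+7=17, 10+9=19, 10+10=20
a = 11: 11+-2=9, 11+7=18, 11+9=20, 11+10=21
Collecting distinct sums: A + B = {-1, 5, 8, 9, 10, 11, 14, 16, 17, 18, 19, 20, 21}
|A + B| = 13

A + B = {-1, 5, 8, 9, 10, 11, 14, 16, 17, 18, 19, 20, 21}


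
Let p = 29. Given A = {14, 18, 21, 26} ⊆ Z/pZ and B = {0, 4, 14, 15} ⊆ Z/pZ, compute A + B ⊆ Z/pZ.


Work in Z/29Z: reduce every sum a + b modulo 29.
Enumerate all 16 pairs:
a = 14: 14+0=14, 14+4=18, 14+14=28, 14+15=0
a = 18: 18+0=18, 18+4=22, 18+14=3, 18+15=4
a = 21: 21+0=21, 21+4=25, 21+14=6, 21+15=7
a = 26: 26+0=26, 26+4=1, 26+14=11, 26+15=12
Distinct residues collected: {0, 1, 3, 4, 6, 7, 11, 12, 14, 18, 21, 22, 25, 26, 28}
|A + B| = 15 (out of 29 total residues).

A + B = {0, 1, 3, 4, 6, 7, 11, 12, 14, 18, 21, 22, 25, 26, 28}


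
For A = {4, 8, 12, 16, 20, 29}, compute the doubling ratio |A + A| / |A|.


|A| = 6.
Compute A + A by enumerating all 36 pairs.
A + A = {8, 12, 16, 20, 24, 28, 32, 33, 36, 37, 40, 41, 45, 49, 58}, so |A + A| = 15.
K = |A + A| / |A| = 15/6 = 5/2 ≈ 2.5000.
Reference: AP of size 6 gives K = 11/6 ≈ 1.8333; a fully generic set of size 6 gives K ≈ 3.5000.

|A| = 6, |A + A| = 15, K = 15/6 = 5/2.


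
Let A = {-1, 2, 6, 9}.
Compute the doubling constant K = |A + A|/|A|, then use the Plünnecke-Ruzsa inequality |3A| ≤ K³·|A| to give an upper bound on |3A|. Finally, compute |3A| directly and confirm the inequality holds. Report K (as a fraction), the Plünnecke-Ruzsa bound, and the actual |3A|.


|A| = 4.
Step 1: Compute A + A by enumerating all 16 pairs.
A + A = {-2, 1, 4, 5, 8, 11, 12, 15, 18}, so |A + A| = 9.
Step 2: Doubling constant K = |A + A|/|A| = 9/4 = 9/4 ≈ 2.2500.
Step 3: Plünnecke-Ruzsa gives |3A| ≤ K³·|A| = (2.2500)³ · 4 ≈ 45.5625.
Step 4: Compute 3A = A + A + A directly by enumerating all triples (a,b,c) ∈ A³; |3A| = 16.
Step 5: Check 16 ≤ 45.5625? Yes ✓.

K = 9/4, Plünnecke-Ruzsa bound K³|A| ≈ 45.5625, |3A| = 16, inequality holds.


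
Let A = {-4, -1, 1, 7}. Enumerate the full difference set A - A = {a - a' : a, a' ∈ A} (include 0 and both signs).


A - A = {a - a' : a, a' ∈ A}.
Compute a - a' for each ordered pair (a, a'):
a = -4: -4--4=0, -4--1=-3, -4-1=-5, -4-7=-11
a = -1: -1--4=3, -1--1=0, -1-1=-2, -1-7=-8
a = 1: 1--4=5, 1--1=2, 1-1=0, 1-7=-6
a = 7: 7--4=11, 7--1=8, 7-1=6, 7-7=0
Collecting distinct values (and noting 0 appears from a-a):
A - A = {-11, -8, -6, -5, -3, -2, 0, 2, 3, 5, 6, 8, 11}
|A - A| = 13

A - A = {-11, -8, -6, -5, -3, -2, 0, 2, 3, 5, 6, 8, 11}


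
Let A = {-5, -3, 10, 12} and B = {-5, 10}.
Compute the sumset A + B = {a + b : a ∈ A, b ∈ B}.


A + B = {a + b : a ∈ A, b ∈ B}.
Enumerate all |A|·|B| = 4·2 = 8 pairs (a, b) and collect distinct sums.
a = -5: -5+-5=-10, -5+10=5
a = -3: -3+-5=-8, -3+10=7
a = 10: 10+-5=5, 10+10=20
a = 12: 12+-5=7, 12+10=22
Collecting distinct sums: A + B = {-10, -8, 5, 7, 20, 22}
|A + B| = 6

A + B = {-10, -8, 5, 7, 20, 22}


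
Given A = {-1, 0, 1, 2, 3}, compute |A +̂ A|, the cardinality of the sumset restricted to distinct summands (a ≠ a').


Restricted sumset: A +̂ A = {a + a' : a ∈ A, a' ∈ A, a ≠ a'}.
Equivalently, take A + A and drop any sum 2a that is achievable ONLY as a + a for a ∈ A (i.e. sums representable only with equal summands).
Enumerate pairs (a, a') with a < a' (symmetric, so each unordered pair gives one sum; this covers all a ≠ a'):
  -1 + 0 = -1
  -1 + 1 = 0
  -1 + 2 = 1
  -1 + 3 = 2
  0 + 1 = 1
  0 + 2 = 2
  0 + 3 = 3
  1 + 2 = 3
  1 + 3 = 4
  2 + 3 = 5
Collected distinct sums: {-1, 0, 1, 2, 3, 4, 5}
|A +̂ A| = 7
(Reference bound: |A +̂ A| ≥ 2|A| - 3 for |A| ≥ 2, with |A| = 5 giving ≥ 7.)

|A +̂ A| = 7


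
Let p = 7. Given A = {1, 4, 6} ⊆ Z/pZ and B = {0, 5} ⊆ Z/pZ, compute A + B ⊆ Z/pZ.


Work in Z/7Z: reduce every sum a + b modulo 7.
Enumerate all 6 pairs:
a = 1: 1+0=1, 1+5=6
a = 4: 4+0=4, 4+5=2
a = 6: 6+0=6, 6+5=4
Distinct residues collected: {1, 2, 4, 6}
|A + B| = 4 (out of 7 total residues).

A + B = {1, 2, 4, 6}


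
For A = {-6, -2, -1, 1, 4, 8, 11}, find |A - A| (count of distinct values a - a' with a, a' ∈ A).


A - A = {a - a' : a, a' ∈ A}; |A| = 7.
Bounds: 2|A|-1 ≤ |A - A| ≤ |A|² - |A| + 1, i.e. 13 ≤ |A - A| ≤ 43.
Note: 0 ∈ A - A always (from a - a). The set is symmetric: if d ∈ A - A then -d ∈ A - A.
Enumerate nonzero differences d = a - a' with a > a' (then include -d):
Positive differences: {1, 2, 3, 4, 5, 6, 7, 9, 10, 12, 13, 14, 17}
Full difference set: {0} ∪ (positive diffs) ∪ (negative diffs).
|A - A| = 1 + 2·13 = 27 (matches direct enumeration: 27).

|A - A| = 27


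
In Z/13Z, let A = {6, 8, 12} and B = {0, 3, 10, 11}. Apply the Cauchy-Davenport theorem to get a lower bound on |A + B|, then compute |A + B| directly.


Cauchy-Davenport: |A + B| ≥ min(p, |A| + |B| - 1) for A, B nonempty in Z/pZ.
|A| = 3, |B| = 4, p = 13.
CD lower bound = min(13, 3 + 4 - 1) = min(13, 6) = 6.
Compute A + B mod 13 directly:
a = 6: 6+0=6, 6+3=9, 6+10=3, 6+11=4
a = 8: 8+0=8, 8+3=11, 8+10=5, 8+11=6
a = 12: 12+0=12, 12+3=2, 12+10=9, 12+11=10
A + B = {2, 3, 4, 5, 6, 8, 9, 10, 11, 12}, so |A + B| = 10.
Verify: 10 ≥ 6? Yes ✓.

CD lower bound = 6, actual |A + B| = 10.


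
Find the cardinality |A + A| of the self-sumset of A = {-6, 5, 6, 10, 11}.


A + A = {a + a' : a, a' ∈ A}; |A| = 5.
General bounds: 2|A| - 1 ≤ |A + A| ≤ |A|(|A|+1)/2, i.e. 9 ≤ |A + A| ≤ 15.
Lower bound 2|A|-1 is attained iff A is an arithmetic progression.
Enumerate sums a + a' for a ≤ a' (symmetric, so this suffices):
a = -6: -6+-6=-12, -6+5=-1, -6+6=0, -6+10=4, -6+11=5
a = 5: 5+5=10, 5+6=11, 5+10=15, 5+11=16
a = 6: 6+6=12, 6+10=16, 6+11=17
a = 10: 10+10=20, 10+11=21
a = 11: 11+11=22
Distinct sums: {-12, -1, 0, 4, 5, 10, 11, 12, 15, 16, 17, 20, 21, 22}
|A + A| = 14

|A + A| = 14


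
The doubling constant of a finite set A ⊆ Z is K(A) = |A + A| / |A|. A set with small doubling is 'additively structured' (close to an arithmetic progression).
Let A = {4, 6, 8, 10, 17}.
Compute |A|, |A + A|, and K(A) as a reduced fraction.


|A| = 5.
Compute A + A by enumerating all 25 pairs.
A + A = {8, 10, 12, 14, 16, 18, 20, 21, 23, 25, 27, 34}, so |A + A| = 12.
K = |A + A| / |A| = 12/5 (already in lowest terms) ≈ 2.4000.
Reference: AP of size 5 gives K = 9/5 ≈ 1.8000; a fully generic set of size 5 gives K ≈ 3.0000.

|A| = 5, |A + A| = 12, K = 12/5.


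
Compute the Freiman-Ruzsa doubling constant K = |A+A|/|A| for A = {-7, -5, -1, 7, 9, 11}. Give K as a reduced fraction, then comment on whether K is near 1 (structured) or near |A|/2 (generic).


|A| = 6.
Compute A + A by enumerating all 36 pairs.
A + A = {-14, -12, -10, -8, -6, -2, 0, 2, 4, 6, 8, 10, 14, 16, 18, 20, 22}, so |A + A| = 17.
K = |A + A| / |A| = 17/6 (already in lowest terms) ≈ 2.8333.
Reference: AP of size 6 gives K = 11/6 ≈ 1.8333; a fully generic set of size 6 gives K ≈ 3.5000.

|A| = 6, |A + A| = 17, K = 17/6.


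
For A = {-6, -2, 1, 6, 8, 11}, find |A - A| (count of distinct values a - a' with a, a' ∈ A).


A - A = {a - a' : a, a' ∈ A}; |A| = 6.
Bounds: 2|A|-1 ≤ |A - A| ≤ |A|² - |A| + 1, i.e. 11 ≤ |A - A| ≤ 31.
Note: 0 ∈ A - A always (from a - a). The set is symmetric: if d ∈ A - A then -d ∈ A - A.
Enumerate nonzero differences d = a - a' with a > a' (then include -d):
Positive differences: {2, 3, 4, 5, 7, 8, 10, 12, 13, 14, 17}
Full difference set: {0} ∪ (positive diffs) ∪ (negative diffs).
|A - A| = 1 + 2·11 = 23 (matches direct enumeration: 23).

|A - A| = 23


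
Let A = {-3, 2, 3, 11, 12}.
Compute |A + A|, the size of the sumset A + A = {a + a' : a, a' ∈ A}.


A + A = {a + a' : a, a' ∈ A}; |A| = 5.
General bounds: 2|A| - 1 ≤ |A + A| ≤ |A|(|A|+1)/2, i.e. 9 ≤ |A + A| ≤ 15.
Lower bound 2|A|-1 is attained iff A is an arithmetic progression.
Enumerate sums a + a' for a ≤ a' (symmetric, so this suffices):
a = -3: -3+-3=-6, -3+2=-1, -3+3=0, -3+11=8, -3+12=9
a = 2: 2+2=4, 2+3=5, 2+11=13, 2+12=14
a = 3: 3+3=6, 3+11=14, 3+12=15
a = 11: 11+11=22, 11+12=23
a = 12: 12+12=24
Distinct sums: {-6, -1, 0, 4, 5, 6, 8, 9, 13, 14, 15, 22, 23, 24}
|A + A| = 14

|A + A| = 14


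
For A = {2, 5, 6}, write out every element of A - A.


A - A = {a - a' : a, a' ∈ A}.
Compute a - a' for each ordered pair (a, a'):
a = 2: 2-2=0, 2-5=-3, 2-6=-4
a = 5: 5-2=3, 5-5=0, 5-6=-1
a = 6: 6-2=4, 6-5=1, 6-6=0
Collecting distinct values (and noting 0 appears from a-a):
A - A = {-4, -3, -1, 0, 1, 3, 4}
|A - A| = 7

A - A = {-4, -3, -1, 0, 1, 3, 4}


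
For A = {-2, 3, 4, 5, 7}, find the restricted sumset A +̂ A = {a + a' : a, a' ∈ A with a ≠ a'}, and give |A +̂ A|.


Restricted sumset: A +̂ A = {a + a' : a ∈ A, a' ∈ A, a ≠ a'}.
Equivalently, take A + A and drop any sum 2a that is achievable ONLY as a + a for a ∈ A (i.e. sums representable only with equal summands).
Enumerate pairs (a, a') with a < a' (symmetric, so each unordered pair gives one sum; this covers all a ≠ a'):
  -2 + 3 = 1
  -2 + 4 = 2
  -2 + 5 = 3
  -2 + 7 = 5
  3 + 4 = 7
  3 + 5 = 8
  3 + 7 = 10
  4 + 5 = 9
  4 + 7 = 11
  5 + 7 = 12
Collected distinct sums: {1, 2, 3, 5, 7, 8, 9, 10, 11, 12}
|A +̂ A| = 10
(Reference bound: |A +̂ A| ≥ 2|A| - 3 for |A| ≥ 2, with |A| = 5 giving ≥ 7.)

|A +̂ A| = 10


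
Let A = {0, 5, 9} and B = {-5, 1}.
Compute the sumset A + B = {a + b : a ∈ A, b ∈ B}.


A + B = {a + b : a ∈ A, b ∈ B}.
Enumerate all |A|·|B| = 3·2 = 6 pairs (a, b) and collect distinct sums.
a = 0: 0+-5=-5, 0+1=1
a = 5: 5+-5=0, 5+1=6
a = 9: 9+-5=4, 9+1=10
Collecting distinct sums: A + B = {-5, 0, 1, 4, 6, 10}
|A + B| = 6

A + B = {-5, 0, 1, 4, 6, 10}


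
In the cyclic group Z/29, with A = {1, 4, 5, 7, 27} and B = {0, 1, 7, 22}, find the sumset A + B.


Work in Z/29Z: reduce every sum a + b modulo 29.
Enumerate all 20 pairs:
a = 1: 1+0=1, 1+1=2, 1+7=8, 1+22=23
a = 4: 4+0=4, 4+1=5, 4+7=11, 4+22=26
a = 5: 5+0=5, 5+1=6, 5+7=12, 5+22=27
a = 7: 7+0=7, 7+1=8, 7+7=14, 7+22=0
a = 27: 27+0=27, 27+1=28, 27+7=5, 27+22=20
Distinct residues collected: {0, 1, 2, 4, 5, 6, 7, 8, 11, 12, 14, 20, 23, 26, 27, 28}
|A + B| = 16 (out of 29 total residues).

A + B = {0, 1, 2, 4, 5, 6, 7, 8, 11, 12, 14, 20, 23, 26, 27, 28}


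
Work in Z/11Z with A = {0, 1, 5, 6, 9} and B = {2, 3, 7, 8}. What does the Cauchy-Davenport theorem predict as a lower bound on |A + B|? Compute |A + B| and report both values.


Cauchy-Davenport: |A + B| ≥ min(p, |A| + |B| - 1) for A, B nonempty in Z/pZ.
|A| = 5, |B| = 4, p = 11.
CD lower bound = min(11, 5 + 4 - 1) = min(11, 8) = 8.
Compute A + B mod 11 directly:
a = 0: 0+2=2, 0+3=3, 0+7=7, 0+8=8
a = 1: 1+2=3, 1+3=4, 1+7=8, 1+8=9
a = 5: 5+2=7, 5+3=8, 5+7=1, 5+8=2
a = 6: 6+2=8, 6+3=9, 6+7=2, 6+8=3
a = 9: 9+2=0, 9+3=1, 9+7=5, 9+8=6
A + B = {0, 1, 2, 3, 4, 5, 6, 7, 8, 9}, so |A + B| = 10.
Verify: 10 ≥ 8? Yes ✓.

CD lower bound = 8, actual |A + B| = 10.


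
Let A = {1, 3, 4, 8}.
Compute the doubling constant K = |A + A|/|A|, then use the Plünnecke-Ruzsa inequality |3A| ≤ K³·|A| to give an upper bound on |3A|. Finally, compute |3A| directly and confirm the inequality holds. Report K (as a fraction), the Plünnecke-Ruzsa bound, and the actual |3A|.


|A| = 4.
Step 1: Compute A + A by enumerating all 16 pairs.
A + A = {2, 4, 5, 6, 7, 8, 9, 11, 12, 16}, so |A + A| = 10.
Step 2: Doubling constant K = |A + A|/|A| = 10/4 = 10/4 ≈ 2.5000.
Step 3: Plünnecke-Ruzsa gives |3A| ≤ K³·|A| = (2.5000)³ · 4 ≈ 62.5000.
Step 4: Compute 3A = A + A + A directly by enumerating all triples (a,b,c) ∈ A³; |3A| = 17.
Step 5: Check 17 ≤ 62.5000? Yes ✓.

K = 10/4, Plünnecke-Ruzsa bound K³|A| ≈ 62.5000, |3A| = 17, inequality holds.


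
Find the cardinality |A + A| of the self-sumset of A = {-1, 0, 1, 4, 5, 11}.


A + A = {a + a' : a, a' ∈ A}; |A| = 6.
General bounds: 2|A| - 1 ≤ |A + A| ≤ |A|(|A|+1)/2, i.e. 11 ≤ |A + A| ≤ 21.
Lower bound 2|A|-1 is attained iff A is an arithmetic progression.
Enumerate sums a + a' for a ≤ a' (symmetric, so this suffices):
a = -1: -1+-1=-2, -1+0=-1, -1+1=0, -1+4=3, -1+5=4, -1+11=10
a = 0: 0+0=0, 0+1=1, 0+4=4, 0+5=5, 0+11=11
a = 1: 1+1=2, 1+4=5, 1+5=6, 1+11=12
a = 4: 4+4=8, 4+5=9, 4+11=15
a = 5: 5+5=10, 5+11=16
a = 11: 11+11=22
Distinct sums: {-2, -1, 0, 1, 2, 3, 4, 5, 6, 8, 9, 10, 11, 12, 15, 16, 22}
|A + A| = 17

|A + A| = 17


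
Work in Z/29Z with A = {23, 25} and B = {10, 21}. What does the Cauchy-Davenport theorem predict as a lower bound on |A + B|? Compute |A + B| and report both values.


Cauchy-Davenport: |A + B| ≥ min(p, |A| + |B| - 1) for A, B nonempty in Z/pZ.
|A| = 2, |B| = 2, p = 29.
CD lower bound = min(29, 2 + 2 - 1) = min(29, 3) = 3.
Compute A + B mod 29 directly:
a = 23: 23+10=4, 23+21=15
a = 25: 25+10=6, 25+21=17
A + B = {4, 6, 15, 17}, so |A + B| = 4.
Verify: 4 ≥ 3? Yes ✓.

CD lower bound = 3, actual |A + B| = 4.


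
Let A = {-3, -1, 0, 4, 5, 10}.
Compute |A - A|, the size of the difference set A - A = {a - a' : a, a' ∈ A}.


A - A = {a - a' : a, a' ∈ A}; |A| = 6.
Bounds: 2|A|-1 ≤ |A - A| ≤ |A|² - |A| + 1, i.e. 11 ≤ |A - A| ≤ 31.
Note: 0 ∈ A - A always (from a - a). The set is symmetric: if d ∈ A - A then -d ∈ A - A.
Enumerate nonzero differences d = a - a' with a > a' (then include -d):
Positive differences: {1, 2, 3, 4, 5, 6, 7, 8, 10, 11, 13}
Full difference set: {0} ∪ (positive diffs) ∪ (negative diffs).
|A - A| = 1 + 2·11 = 23 (matches direct enumeration: 23).

|A - A| = 23


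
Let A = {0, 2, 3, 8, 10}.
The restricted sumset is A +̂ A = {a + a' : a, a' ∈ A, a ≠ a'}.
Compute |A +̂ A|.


Restricted sumset: A +̂ A = {a + a' : a ∈ A, a' ∈ A, a ≠ a'}.
Equivalently, take A + A and drop any sum 2a that is achievable ONLY as a + a for a ∈ A (i.e. sums representable only with equal summands).
Enumerate pairs (a, a') with a < a' (symmetric, so each unordered pair gives one sum; this covers all a ≠ a'):
  0 + 2 = 2
  0 + 3 = 3
  0 + 8 = 8
  0 + 10 = 10
  2 + 3 = 5
  2 + 8 = 10
  2 + 10 = 12
  3 + 8 = 11
  3 + 10 = 13
  8 + 10 = 18
Collected distinct sums: {2, 3, 5, 8, 10, 11, 12, 13, 18}
|A +̂ A| = 9
(Reference bound: |A +̂ A| ≥ 2|A| - 3 for |A| ≥ 2, with |A| = 5 giving ≥ 7.)

|A +̂ A| = 9


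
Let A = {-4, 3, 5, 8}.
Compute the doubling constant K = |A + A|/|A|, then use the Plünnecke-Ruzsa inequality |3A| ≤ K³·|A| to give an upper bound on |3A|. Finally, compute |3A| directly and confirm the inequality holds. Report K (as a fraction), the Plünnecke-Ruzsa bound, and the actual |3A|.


|A| = 4.
Step 1: Compute A + A by enumerating all 16 pairs.
A + A = {-8, -1, 1, 4, 6, 8, 10, 11, 13, 16}, so |A + A| = 10.
Step 2: Doubling constant K = |A + A|/|A| = 10/4 = 10/4 ≈ 2.5000.
Step 3: Plünnecke-Ruzsa gives |3A| ≤ K³·|A| = (2.5000)³ · 4 ≈ 62.5000.
Step 4: Compute 3A = A + A + A directly by enumerating all triples (a,b,c) ∈ A³; |3A| = 19.
Step 5: Check 19 ≤ 62.5000? Yes ✓.

K = 10/4, Plünnecke-Ruzsa bound K³|A| ≈ 62.5000, |3A| = 19, inequality holds.


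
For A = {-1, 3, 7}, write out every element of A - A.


A - A = {a - a' : a, a' ∈ A}.
Compute a - a' for each ordered pair (a, a'):
a = -1: -1--1=0, -1-3=-4, -1-7=-8
a = 3: 3--1=4, 3-3=0, 3-7=-4
a = 7: 7--1=8, 7-3=4, 7-7=0
Collecting distinct values (and noting 0 appears from a-a):
A - A = {-8, -4, 0, 4, 8}
|A - A| = 5

A - A = {-8, -4, 0, 4, 8}


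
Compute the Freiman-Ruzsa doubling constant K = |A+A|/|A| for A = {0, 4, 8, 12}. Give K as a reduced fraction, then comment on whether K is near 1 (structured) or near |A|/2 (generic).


|A| = 4.
Compute A + A by enumerating all 16 pairs.
A + A = {0, 4, 8, 12, 16, 20, 24}, so |A + A| = 7.
K = |A + A| / |A| = 7/4 (already in lowest terms) ≈ 1.7500.
Reference: AP of size 4 gives K = 7/4 ≈ 1.7500; a fully generic set of size 4 gives K ≈ 2.5000.

|A| = 4, |A + A| = 7, K = 7/4.


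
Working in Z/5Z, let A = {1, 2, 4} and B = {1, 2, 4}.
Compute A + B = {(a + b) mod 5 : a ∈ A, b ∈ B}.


Work in Z/5Z: reduce every sum a + b modulo 5.
Enumerate all 9 pairs:
a = 1: 1+1=2, 1+2=3, 1+4=0
a = 2: 2+1=3, 2+2=4, 2+4=1
a = 4: 4+1=0, 4+2=1, 4+4=3
Distinct residues collected: {0, 1, 2, 3, 4}
|A + B| = 5 (out of 5 total residues).

A + B = {0, 1, 2, 3, 4}


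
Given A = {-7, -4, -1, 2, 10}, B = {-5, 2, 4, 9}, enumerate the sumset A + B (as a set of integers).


A + B = {a + b : a ∈ A, b ∈ B}.
Enumerate all |A|·|B| = 5·4 = 20 pairs (a, b) and collect distinct sums.
a = -7: -7+-5=-12, -7+2=-5, -7+4=-3, -7+9=2
a = -4: -4+-5=-9, -4+2=-2, -4+4=0, -4+9=5
a = -1: -1+-5=-6, -1+2=1, -1+4=3, -1+9=8
a = 2: 2+-5=-3, 2+2=4, 2+4=6, 2+9=11
a = 10: 10+-5=5, 10+2=12, 10+4=14, 10+9=19
Collecting distinct sums: A + B = {-12, -9, -6, -5, -3, -2, 0, 1, 2, 3, 4, 5, 6, 8, 11, 12, 14, 19}
|A + B| = 18

A + B = {-12, -9, -6, -5, -3, -2, 0, 1, 2, 3, 4, 5, 6, 8, 11, 12, 14, 19}


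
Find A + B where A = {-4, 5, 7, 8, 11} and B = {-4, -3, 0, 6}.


A + B = {a + b : a ∈ A, b ∈ B}.
Enumerate all |A|·|B| = 5·4 = 20 pairs (a, b) and collect distinct sums.
a = -4: -4+-4=-8, -4+-3=-7, -4+0=-4, -4+6=2
a = 5: 5+-4=1, 5+-3=2, 5+0=5, 5+6=11
a = 7: 7+-4=3, 7+-3=4, 7+0=7, 7+6=13
a = 8: 8+-4=4, 8+-3=5, 8+0=8, 8+6=14
a = 11: 11+-4=7, 11+-3=8, 11+0=11, 11+6=17
Collecting distinct sums: A + B = {-8, -7, -4, 1, 2, 3, 4, 5, 7, 8, 11, 13, 14, 17}
|A + B| = 14

A + B = {-8, -7, -4, 1, 2, 3, 4, 5, 7, 8, 11, 13, 14, 17}


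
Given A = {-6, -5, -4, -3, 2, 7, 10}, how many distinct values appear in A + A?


A + A = {a + a' : a, a' ∈ A}; |A| = 7.
General bounds: 2|A| - 1 ≤ |A + A| ≤ |A|(|A|+1)/2, i.e. 13 ≤ |A + A| ≤ 28.
Lower bound 2|A|-1 is attained iff A is an arithmetic progression.
Enumerate sums a + a' for a ≤ a' (symmetric, so this suffices):
a = -6: -6+-6=-12, -6+-5=-11, -6+-4=-10, -6+-3=-9, -6+2=-4, -6+7=1, -6+10=4
a = -5: -5+-5=-10, -5+-4=-9, -5+-3=-8, -5+2=-3, -5+7=2, -5+10=5
a = -4: -4+-4=-8, -4+-3=-7, -4+2=-2, -4+7=3, -4+10=6
a = -3: -3+-3=-6, -3+2=-1, -3+7=4, -3+10=7
a = 2: 2+2=4, 2+7=9, 2+10=12
a = 7: 7+7=14, 7+10=17
a = 10: 10+10=20
Distinct sums: {-12, -11, -10, -9, -8, -7, -6, -4, -3, -2, -1, 1, 2, 3, 4, 5, 6, 7, 9, 12, 14, 17, 20}
|A + A| = 23

|A + A| = 23


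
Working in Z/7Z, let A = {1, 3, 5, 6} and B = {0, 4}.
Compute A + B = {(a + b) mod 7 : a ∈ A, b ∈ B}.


Work in Z/7Z: reduce every sum a + b modulo 7.
Enumerate all 8 pairs:
a = 1: 1+0=1, 1+4=5
a = 3: 3+0=3, 3+4=0
a = 5: 5+0=5, 5+4=2
a = 6: 6+0=6, 6+4=3
Distinct residues collected: {0, 1, 2, 3, 5, 6}
|A + B| = 6 (out of 7 total residues).

A + B = {0, 1, 2, 3, 5, 6}


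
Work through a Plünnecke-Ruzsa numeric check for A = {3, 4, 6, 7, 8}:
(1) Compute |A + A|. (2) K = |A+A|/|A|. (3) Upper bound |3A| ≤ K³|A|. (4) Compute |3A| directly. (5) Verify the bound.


|A| = 5.
Step 1: Compute A + A by enumerating all 25 pairs.
A + A = {6, 7, 8, 9, 10, 11, 12, 13, 14, 15, 16}, so |A + A| = 11.
Step 2: Doubling constant K = |A + A|/|A| = 11/5 = 11/5 ≈ 2.2000.
Step 3: Plünnecke-Ruzsa gives |3A| ≤ K³·|A| = (2.2000)³ · 5 ≈ 53.2400.
Step 4: Compute 3A = A + A + A directly by enumerating all triples (a,b,c) ∈ A³; |3A| = 16.
Step 5: Check 16 ≤ 53.2400? Yes ✓.

K = 11/5, Plünnecke-Ruzsa bound K³|A| ≈ 53.2400, |3A| = 16, inequality holds.


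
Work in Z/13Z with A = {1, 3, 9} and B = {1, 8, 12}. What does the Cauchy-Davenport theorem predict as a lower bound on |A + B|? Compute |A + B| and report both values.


Cauchy-Davenport: |A + B| ≥ min(p, |A| + |B| - 1) for A, B nonempty in Z/pZ.
|A| = 3, |B| = 3, p = 13.
CD lower bound = min(13, 3 + 3 - 1) = min(13, 5) = 5.
Compute A + B mod 13 directly:
a = 1: 1+1=2, 1+8=9, 1+12=0
a = 3: 3+1=4, 3+8=11, 3+12=2
a = 9: 9+1=10, 9+8=4, 9+12=8
A + B = {0, 2, 4, 8, 9, 10, 11}, so |A + B| = 7.
Verify: 7 ≥ 5? Yes ✓.

CD lower bound = 5, actual |A + B| = 7.


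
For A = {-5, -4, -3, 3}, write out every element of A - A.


A - A = {a - a' : a, a' ∈ A}.
Compute a - a' for each ordered pair (a, a'):
a = -5: -5--5=0, -5--4=-1, -5--3=-2, -5-3=-8
a = -4: -4--5=1, -4--4=0, -4--3=-1, -4-3=-7
a = -3: -3--5=2, -3--4=1, -3--3=0, -3-3=-6
a = 3: 3--5=8, 3--4=7, 3--3=6, 3-3=0
Collecting distinct values (and noting 0 appears from a-a):
A - A = {-8, -7, -6, -2, -1, 0, 1, 2, 6, 7, 8}
|A - A| = 11

A - A = {-8, -7, -6, -2, -1, 0, 1, 2, 6, 7, 8}


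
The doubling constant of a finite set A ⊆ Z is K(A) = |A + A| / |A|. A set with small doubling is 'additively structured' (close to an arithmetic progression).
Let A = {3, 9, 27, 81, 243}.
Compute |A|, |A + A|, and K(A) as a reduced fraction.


|A| = 5.
Compute A + A by enumerating all 25 pairs.
A + A = {6, 12, 18, 30, 36, 54, 84, 90, 108, 162, 246, 252, 270, 324, 486}, so |A + A| = 15.
K = |A + A| / |A| = 15/5 = 3/1 ≈ 3.0000.
Reference: AP of size 5 gives K = 9/5 ≈ 1.8000; a fully generic set of size 5 gives K ≈ 3.0000.

|A| = 5, |A + A| = 15, K = 15/5 = 3/1.
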